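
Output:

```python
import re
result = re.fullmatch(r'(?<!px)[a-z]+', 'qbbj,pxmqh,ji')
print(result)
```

For `fullmatch`, every character of the input must be accounted for by the pattern.
Here the string isn't matched end-to-end, so the call returns None.

None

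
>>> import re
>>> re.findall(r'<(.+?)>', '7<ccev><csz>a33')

['ccev', 'csz']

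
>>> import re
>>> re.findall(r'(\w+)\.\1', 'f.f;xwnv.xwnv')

['f', 'xwnv']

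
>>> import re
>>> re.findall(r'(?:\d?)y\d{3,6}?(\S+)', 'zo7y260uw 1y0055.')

['uw', '5.']

The pattern matches optionally a digit (non-capturing group); then the literal 'y', then 3 to 6 of a digit (lazy); then one or more of a non-whitespace character (captured).
Because the quantifier is non-greedy, it stops expanding at the earliest point where the rest of the pattern can succeed.
Scanning left to right: at [2:9] match '7y260uw', group 1 = 'uw'; at [10:17] match '1y0055.', group 1 = '5.'.
Because there's exactly one group, `findall` drops the full match and keeps group 1 from each hit.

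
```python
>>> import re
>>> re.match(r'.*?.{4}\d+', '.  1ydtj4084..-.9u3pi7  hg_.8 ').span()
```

(0, 12)

`re.match` only tries the pattern at the start of the string.
The match spans [0:12] → '.  1ydtj4084'.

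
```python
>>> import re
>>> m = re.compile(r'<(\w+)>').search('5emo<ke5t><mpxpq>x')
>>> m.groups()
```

('ke5t',)

`search` walks the string left to right and returns the first match it finds.
The match spans [4:10] → '<ke5t>'.
Captured: group 1 = 'ke5t'.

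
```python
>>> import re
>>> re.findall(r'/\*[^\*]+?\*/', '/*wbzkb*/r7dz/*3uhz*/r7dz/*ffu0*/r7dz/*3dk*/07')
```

Since nothing is captured, `findall` lists the 4 matched substrings directly.

['/*wbzkb*/', '/*3uhz*/', '/*ffu0*/', '/*3dk*/']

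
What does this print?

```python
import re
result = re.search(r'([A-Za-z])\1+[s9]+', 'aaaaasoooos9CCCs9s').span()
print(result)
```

(0, 6)

After group 1 captures some text, `\1` only succeeds where that same text appears again.
The match spans [0:6] → 'aaaaas'.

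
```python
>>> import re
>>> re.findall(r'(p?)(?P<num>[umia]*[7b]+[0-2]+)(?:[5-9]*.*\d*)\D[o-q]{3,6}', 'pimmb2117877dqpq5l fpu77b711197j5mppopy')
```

[('p', 'immb211')]

The pattern matches optionally a literal 'p' (captured); then zero or more of one of [umia], then one or more of one of [7b], then one or more of a character in [0-2] (captured as 'num'); then zero or more of a character in [5-9], then zero or more of any character, then zero or more of a digit (non-capturing group); then a non-digit, then 3 to 6 of a character in [o-q].
Scanning left to right: at [0:38] match 'pimmb2117877dqpq5l fpu77b711197j5mppop', groups = ('p', 'immb211').
2 groups means the one result is a tuple of 2 captured strings — 1 here.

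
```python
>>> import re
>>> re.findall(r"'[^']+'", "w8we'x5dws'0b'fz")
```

`findall` yields the raw match text (1 of them) because the pattern has no groups.

["'x5dws'"]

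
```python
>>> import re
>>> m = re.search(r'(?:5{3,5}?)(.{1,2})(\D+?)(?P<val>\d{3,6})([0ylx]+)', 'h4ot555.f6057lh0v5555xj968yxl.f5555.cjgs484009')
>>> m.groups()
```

('.', 'f', '6057', 'l')

The pattern matches 3 to 5 of a literal '5' (lazy) (non-capturing group); then 1 to 2 of any character (captured); then one or more of a non-digit (lazy) (captured); then 3 to 6 of a digit (captured as 'val'); then one or more of one of [0ylx] (captured).
Unlike `match`, `search` isn't anchored — it looks for the pattern anywhere in the string.
The match spans [4:14] → '555.f6057l'.
Captured: group 1 = '.', group 2 = 'f', group 3 = '6057', group 4 = 'l'.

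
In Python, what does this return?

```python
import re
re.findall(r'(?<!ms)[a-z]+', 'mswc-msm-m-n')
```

A negative assertion filters positions out without eating any characters.
Walking the string: at [0:4] → 'mswc'; at [5:8] → 'msm'; at [9:10] → 'm'; at [11:12] → 'n'.
Since nothing is captured, `findall` lists the 4 matched substrings directly.

['mswc', 'msm', 'm', 'n']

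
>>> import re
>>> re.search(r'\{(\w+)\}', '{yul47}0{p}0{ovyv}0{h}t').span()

The match spans [0:7] → '{yul47}'.

(0, 7)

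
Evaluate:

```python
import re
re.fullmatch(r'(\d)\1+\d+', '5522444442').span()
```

After group 1 captures some text, `\1` only succeeds where that same text appears again.
`re.fullmatch` is like wrapping the pattern in `^…$` (in single-line mode).
The match spans [0:10] → '5522444442'.
Captured: group 1 = '5'.

(0, 10)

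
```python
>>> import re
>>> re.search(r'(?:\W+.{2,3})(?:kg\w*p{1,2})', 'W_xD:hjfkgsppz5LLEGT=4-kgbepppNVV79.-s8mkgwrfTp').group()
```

The pattern matches one or more of a non-word character, then 2 to 3 of any character (non-capturing group); then the literal 'kg', then zero or more of a word character, then 1 to 2 of the literal 'p' (non-capturing group).
The match spans [4:13] → ':hjfkgspp'.

':hjfkgspp'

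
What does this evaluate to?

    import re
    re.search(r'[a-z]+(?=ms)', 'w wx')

The positive lookaround only admits positions where the adjacent text matches; those characters stay outside the span.
Unlike `match`, `search` isn't anchored — it looks for the pattern anywhere in the string.
Here nothing in the string fits, so the call returns None.

None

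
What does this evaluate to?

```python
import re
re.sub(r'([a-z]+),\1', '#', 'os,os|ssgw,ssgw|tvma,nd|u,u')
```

'#|#|tvma,nd|#'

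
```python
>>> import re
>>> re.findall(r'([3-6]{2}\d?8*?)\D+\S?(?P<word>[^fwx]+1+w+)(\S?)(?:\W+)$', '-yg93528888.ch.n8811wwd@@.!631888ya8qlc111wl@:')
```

[('631888', 'qlc111w', 'l')]

`findall` packs the 3 group values into a tuple for every match.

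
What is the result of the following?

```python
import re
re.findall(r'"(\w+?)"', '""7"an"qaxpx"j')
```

['7', 'qaxpx']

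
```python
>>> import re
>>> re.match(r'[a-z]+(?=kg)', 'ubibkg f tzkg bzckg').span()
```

(0, 4)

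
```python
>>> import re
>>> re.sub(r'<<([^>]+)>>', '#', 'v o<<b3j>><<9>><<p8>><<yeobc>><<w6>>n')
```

'v o#####n'

Matches: at [3:10] → '<<b3j>>'; at [10:15] → '<<9>>'; at [15:21] → '<<p8>>'; at [21:30] → '<<yeobc>>'; at [30:36] → '<<w6>>'.
Each match is replaced by '#'.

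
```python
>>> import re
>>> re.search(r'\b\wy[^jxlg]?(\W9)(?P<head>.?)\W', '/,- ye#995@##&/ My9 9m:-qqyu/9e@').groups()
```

(' 9', 'm')

The match spans [16:23] → 'My9 9m:'.
Captured: group 1 = ' 9', group 2 = 'm'.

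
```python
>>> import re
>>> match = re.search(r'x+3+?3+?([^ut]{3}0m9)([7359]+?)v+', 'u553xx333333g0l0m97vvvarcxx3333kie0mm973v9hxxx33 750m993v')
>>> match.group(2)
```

The match spans [4:22] → 'xx333333g0l0m97vvv'.
Captured: group 1 = 'g0l0m9', group 2 = '7'.

'7'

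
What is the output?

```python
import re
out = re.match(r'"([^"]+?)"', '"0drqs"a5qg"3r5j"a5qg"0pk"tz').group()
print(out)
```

"0drqs"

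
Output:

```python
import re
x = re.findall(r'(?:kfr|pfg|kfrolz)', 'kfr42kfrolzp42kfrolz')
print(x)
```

['kfr', 'kfr', 'kfr']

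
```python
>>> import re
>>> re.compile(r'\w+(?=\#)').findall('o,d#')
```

['d']

Lookahead/lookbehind check context without consuming it, so the matched span excludes the asserted characters.
Walking the string: at [2:3] → 'd'.
`findall` yields the raw match text (1 of them) because the pattern has no groups.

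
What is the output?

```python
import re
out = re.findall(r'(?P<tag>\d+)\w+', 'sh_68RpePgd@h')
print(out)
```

['68']

This matches one or more of a digit (captured as 'tag'); then one or more of a word character.
Matches: at [3:11] match '68RpePgd', group 1 = '68'.
One capturing group, so `findall` returns just the captured substring from the one match — 1 in all.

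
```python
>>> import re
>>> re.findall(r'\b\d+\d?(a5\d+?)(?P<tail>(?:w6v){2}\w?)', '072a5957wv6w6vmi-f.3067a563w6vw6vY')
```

[('a563', 'w6vw6vY')]

`findall` packs the 2 group values into a tuple for every match.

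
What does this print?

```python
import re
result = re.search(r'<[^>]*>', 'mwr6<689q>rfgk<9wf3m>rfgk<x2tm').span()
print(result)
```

`re.search` scans for the first position where the pattern succeeds.
The match spans [4:10] → '<689q>'.

(4, 10)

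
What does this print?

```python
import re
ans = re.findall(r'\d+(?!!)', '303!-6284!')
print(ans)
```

['30', '628']

The negative lookahead/lookbehind blocks any match where the forbidden context is present.
Scanning left to right: at [0:2] → '30'; at [5:8] → '628'.
Since nothing is captured, `findall` lists the 2 matched substrings directly.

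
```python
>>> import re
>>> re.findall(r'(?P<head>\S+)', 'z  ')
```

Because there's exactly one group, `findall` drops the full match and keeps group 1 from the one hit.

['z']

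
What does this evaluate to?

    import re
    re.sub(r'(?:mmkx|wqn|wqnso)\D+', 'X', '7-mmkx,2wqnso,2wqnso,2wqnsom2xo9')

`sub` substitutes 'X' at each match site.

'7-X2X2X2X2xo9'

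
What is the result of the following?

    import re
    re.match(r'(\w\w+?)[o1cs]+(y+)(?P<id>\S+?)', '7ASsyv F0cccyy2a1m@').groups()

('7AS', 'y', 'v')

This matches a word character, then one or more of a word character (lazy) (captured); then one or more of one of [o1cs]; then one or more of a literal 'y' (captured); then one or more of a non-whitespace character (lazy) (captured as 'id').
With `match`, the pattern is implicitly anchored at the beginning.
The match spans [0:6] → '7ASsyv'.
Captured: group 1 = '7AS', group 2 = 'y', group 3 = 'v'.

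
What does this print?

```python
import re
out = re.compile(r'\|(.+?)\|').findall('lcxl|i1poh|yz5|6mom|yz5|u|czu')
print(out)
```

A non-greedy quantifier consumes as few characters as it can — just enough that the remainder of the pattern still matches from where it stops; whatever follows it matches normally.
`findall` collects group 1 from each match (3 total).

['i1poh', '6mom', 'u']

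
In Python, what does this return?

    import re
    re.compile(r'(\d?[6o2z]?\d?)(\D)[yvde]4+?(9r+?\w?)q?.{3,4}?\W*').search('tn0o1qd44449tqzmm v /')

None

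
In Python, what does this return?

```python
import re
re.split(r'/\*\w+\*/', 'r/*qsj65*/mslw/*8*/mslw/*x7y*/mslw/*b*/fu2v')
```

['r', 'mslw', 'mslw', 'mslw', 'fu2v']

`split` removes every match and returns the 5 fragments in between.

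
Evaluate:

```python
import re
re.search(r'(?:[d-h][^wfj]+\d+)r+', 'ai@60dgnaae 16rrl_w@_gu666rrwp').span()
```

(5, 16)

This matches a character in [d-h], then one or more of any character except [wfj], then one or more of a digit (non-capturing group); then one or more of a literal 'r'.
`search` walks the string left to right and returns the first match it finds.
The match spans [5:16] → 'dgnaae 16rr'.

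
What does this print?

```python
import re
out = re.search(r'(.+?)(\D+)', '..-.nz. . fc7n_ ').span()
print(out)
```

(0, 12)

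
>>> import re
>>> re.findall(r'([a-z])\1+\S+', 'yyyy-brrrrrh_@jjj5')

['y']

`\1` has to match the exact text group 1 already captured.
Matches: at [0:18] match 'yyyy-brrrrrh_@jjj5', group 1 = 'y'.
`findall` collects group 1 from the one match (1 total).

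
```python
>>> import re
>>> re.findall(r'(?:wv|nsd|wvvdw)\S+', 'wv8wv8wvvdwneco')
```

`findall` yields the raw match text (1 of them) because the pattern has no groups.

['wv8wv8wvvdwneco']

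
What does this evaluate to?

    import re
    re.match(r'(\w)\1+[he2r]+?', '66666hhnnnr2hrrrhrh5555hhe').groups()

`\1` is not a pattern — it's the concrete string captured by group 1, re-applied verbatim.
With `match`, the pattern is implicitly anchored at the beginning.
The match spans [0:6] → '66666h'.
Captured: group 1 = '6'.

('6',)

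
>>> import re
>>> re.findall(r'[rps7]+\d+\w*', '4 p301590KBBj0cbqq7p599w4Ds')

['p301590KBBj0cbqq7p599w4Ds']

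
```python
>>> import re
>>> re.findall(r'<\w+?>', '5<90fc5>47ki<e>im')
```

['<90fc5>', '<e>']

Walking the string: at [1:8] → '<90fc5>'; at [12:15] → '<e>'.
With no groups in the pattern, `findall` gives back each whole match — 2 here.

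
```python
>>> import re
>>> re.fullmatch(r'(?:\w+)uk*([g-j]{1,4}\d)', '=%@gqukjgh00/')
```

The pattern matches one or more of a word character (non-capturing group); then a literal 'u', then zero or more of the literal 'k'; then 1 to 4 of a character in [g-j], then a digit (captured).
`re.fullmatch` is like wrapping the pattern in `^…$` (in single-line mode).
Here the pattern can't cover the whole string, so the call returns None.

None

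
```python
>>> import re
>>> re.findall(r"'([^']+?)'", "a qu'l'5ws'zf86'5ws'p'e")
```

['l', 'zf86', 'p']

With a single group, `findall` returns only what that group captured — 3 items.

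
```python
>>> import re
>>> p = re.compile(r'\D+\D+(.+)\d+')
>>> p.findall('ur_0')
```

['_']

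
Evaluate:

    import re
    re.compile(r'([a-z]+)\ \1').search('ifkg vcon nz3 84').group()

A backreference is literal: `\1` must see the identical characters the first group matched.
The match spans [8:11] → 'n n'.

'n n'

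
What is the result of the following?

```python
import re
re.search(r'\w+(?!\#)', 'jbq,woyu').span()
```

(0, 3)

The negative lookaround is zero-width — it rules out positions where the adjacent text would match, without consuming anything.
`re.search` tries every starting position until one works.
The match spans [0:3] → 'jbq'.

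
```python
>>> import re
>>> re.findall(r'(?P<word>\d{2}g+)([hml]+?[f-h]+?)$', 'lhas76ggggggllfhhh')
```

With 2 capturing groups, `findall` returns a 2-tuple per match.

[('76gggggg', 'llfhhh')]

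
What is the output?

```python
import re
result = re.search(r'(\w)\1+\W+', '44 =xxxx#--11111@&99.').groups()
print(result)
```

The match spans [0:4] → '44 ='.
Captured: group 1 = '4'.

('4',)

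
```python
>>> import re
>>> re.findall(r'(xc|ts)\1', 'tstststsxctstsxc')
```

`\1` has to match the exact text group 1 already captured.
`findall` collects group 1 from each match (3 total).

['ts', 'ts', 'ts']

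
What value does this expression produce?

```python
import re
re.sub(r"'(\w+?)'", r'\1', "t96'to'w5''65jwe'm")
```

"t96tow5'65jwem"

Matches: at [3:7] → "'to'"; at [10:17] → "'65jwe'".
Each match is replaced using the text its own group 1 captured.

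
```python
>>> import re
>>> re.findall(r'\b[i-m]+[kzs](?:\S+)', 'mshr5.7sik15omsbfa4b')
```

['mshr5.7sik15omsbfa4b']

Pattern: a word boundary (`\b`, zero-width); then one or more of a character in [i-m], then one of [kzs]; then one or more of a non-whitespace character (non-capturing group).
Scanning left to right: at [0:20] → 'mshr5.7sik15omsbfa4b'.
Since nothing is captured, `findall` lists the 1 matched substring directly.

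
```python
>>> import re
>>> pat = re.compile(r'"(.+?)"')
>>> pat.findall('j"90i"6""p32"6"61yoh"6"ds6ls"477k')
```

['90i', '"p32', '61yoh', 'ds6ls']

With the lazy modifier that quantifier settles for the fewest repetitions that let the rest of the pattern succeed (the atoms after it are unaffected and can still be greedy).
Scanning left to right: at [1:6] match '"90i"', group 1 = '90i'; at [7:13] match '""p32"', group 1 = '"p32'; at [14:21] match '"61yoh"', group 1 = '61yoh'; at [22:29] match '"ds6ls"', group 1 = 'ds6ls'.
Because there's exactly one group, `findall` drops the full match and keeps group 1 from each hit.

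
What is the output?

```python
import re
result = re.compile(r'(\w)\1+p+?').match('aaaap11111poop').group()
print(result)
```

After group 1 captures some text, `\1` only succeeds where that same text appears again.
With `match`, the pattern is implicitly anchored at the beginning.
The match spans [0:5] → 'aaaap'.
Captured: group 1 = 'a'.

aaaap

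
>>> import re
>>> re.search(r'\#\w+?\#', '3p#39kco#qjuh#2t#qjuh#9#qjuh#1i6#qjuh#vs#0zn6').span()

The match spans [2:9] → '#39kco#'.

(2, 9)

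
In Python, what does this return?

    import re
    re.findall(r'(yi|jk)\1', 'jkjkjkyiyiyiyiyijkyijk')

['jk', 'yi', 'yi']

`\1` is not a pattern — it's the concrete string captured by group 1, re-applied verbatim.
Scanning left to right: at [0:4] match 'jkjk', group 1 = 'jk'; at [6:10] match 'yiyi', group 1 = 'yi'; at [10:14] match 'yiyi', group 1 = 'yi'.
With a single group, `findall` returns only what that group captured — 3 items.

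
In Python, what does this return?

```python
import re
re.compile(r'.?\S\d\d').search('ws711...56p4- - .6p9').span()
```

The match spans [0:4] → 'ws71'.

(0, 4)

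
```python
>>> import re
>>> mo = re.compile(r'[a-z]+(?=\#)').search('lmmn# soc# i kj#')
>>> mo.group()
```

Because the assertion is zero-width, the text it checks is not consumed and won't appear in the result.
`re.search` scans for the first position where the pattern succeeds.
The match spans [0:4] → 'lmmn'.

'lmmn'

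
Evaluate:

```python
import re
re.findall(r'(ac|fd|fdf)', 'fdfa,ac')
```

['fd', 'ac']

Alternation isn't longest-match — the leftmost alternative that fits at this position is chosen.
With a single group, `findall` returns only what that group captured — 2 items.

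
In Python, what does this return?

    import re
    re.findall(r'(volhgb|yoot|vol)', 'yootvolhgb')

Alternation tries branches left to right and keeps the first one that lets the overall match succeed at that position.
One capturing group, so `findall` returns just the captured substring from each match — 2 in all.

['yoot', 'volhgb']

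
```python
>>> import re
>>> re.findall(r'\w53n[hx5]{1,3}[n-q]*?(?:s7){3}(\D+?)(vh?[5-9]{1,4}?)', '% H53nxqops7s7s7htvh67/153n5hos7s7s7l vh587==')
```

[('ht', 'vh6'), ('l ', 'vh5')]

Lazy quantifiers expand one character at a time until the remainder of the pattern can match.
With 2 capturing groups, `findall` returns a 2-tuple per match.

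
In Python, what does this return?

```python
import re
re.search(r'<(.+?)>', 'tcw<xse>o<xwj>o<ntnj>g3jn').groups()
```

('xse',)

A `+?`/`*?`/`{m,n}?` starts at its minimum and grows only as far as needed for what follows to match.
`re.search` scans for the first position where the pattern succeeds.
The match spans [3:8] → '<xse>'.
Captured: group 1 = 'xse'.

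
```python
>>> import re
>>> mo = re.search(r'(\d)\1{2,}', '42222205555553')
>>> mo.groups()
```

('2',)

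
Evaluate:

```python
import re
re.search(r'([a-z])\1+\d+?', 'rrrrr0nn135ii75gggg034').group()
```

The backreference `\1` re-matches whatever the first group consumed, character for character.
`re.search` tries every starting position until one works.
The match spans [0:6] → 'rrrrr0'.
Captured: group 1 = 'r'.

'rrrrr0'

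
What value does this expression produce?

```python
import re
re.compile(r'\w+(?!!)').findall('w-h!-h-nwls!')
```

['w', 'h', 'nwl']

`(?!…)`/`(?<!…)` only lets a position through if the neighbouring text does NOT match; no characters are consumed.
With no groups in the pattern, `findall` gives back each whole match — 3 here.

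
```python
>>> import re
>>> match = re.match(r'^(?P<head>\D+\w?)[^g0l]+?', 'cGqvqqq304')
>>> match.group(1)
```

The pattern matches anchored at the start of the string; then one or more of a non-digit, then optionally a word character (captured as 'head'); then one or more of any character except [g0l] (lazy).
`re.match` only tries the pattern at the start of the string.
The match spans [0:8] → 'cGqvqqq3'.
Captured: group 1 = 'cGqvqqq'.

'cGqvqqq'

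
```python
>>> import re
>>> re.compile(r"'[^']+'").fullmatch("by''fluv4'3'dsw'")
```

None

For `fullmatch`, every character of the input must be accounted for by the pattern.
Here the string isn't matched end-to-end, so the call returns None.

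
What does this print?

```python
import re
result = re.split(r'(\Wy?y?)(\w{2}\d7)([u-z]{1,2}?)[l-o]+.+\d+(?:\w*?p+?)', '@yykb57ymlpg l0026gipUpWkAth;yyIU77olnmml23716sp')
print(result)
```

['', '@yy', 'kb57', 'y', '']

The pattern matches a non-word character, then optionally a literal 'y', then optionally the literal 'y' (captured); then exactly 2 of a word character, then a digit, then a literal '7' (captured); then 1 to 2 of a character in [u-z] (lazy) (captured); then one or more of a character in [l-o], then one or more of any character, then one or more of a digit; then zero or more of a word character (lazy), then one or more of the literal 'p' (lazy) (non-capturing group).
Matches to split on: at [0:48] → '@yykb57ymlpg l0026gipUpWkAth;yyIU77olnmml23716sp'.
`re.split` interleaves the captured-group text with the surrounding fragments.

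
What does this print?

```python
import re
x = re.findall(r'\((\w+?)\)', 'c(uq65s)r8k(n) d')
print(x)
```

['uq65s', 'n']

Matches: at [1:8] match '(uq65s)', group 1 = 'uq65s'; at [11:14] match '(n)', group 1 = 'n'.
Because there's exactly one group, `findall` drops the full match and keeps group 1 from each hit.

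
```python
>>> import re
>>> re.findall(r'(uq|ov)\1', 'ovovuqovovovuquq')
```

`\1` has to match the exact text group 1 already captured.
One capturing group, so `findall` returns just the captured substring from each match — 3 in all.

['ov', 'ov', 'uq']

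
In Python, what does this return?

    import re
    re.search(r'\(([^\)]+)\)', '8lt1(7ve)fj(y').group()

'(7ve)'

`search` walks the string left to right and returns the first match it finds.
The match spans [4:9] → '(7ve)'.
Captured: group 1 = '7ve'.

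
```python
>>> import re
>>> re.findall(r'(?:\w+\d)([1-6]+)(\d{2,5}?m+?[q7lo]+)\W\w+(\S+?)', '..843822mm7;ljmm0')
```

[('3', '822mm7', '0')]

This matches one or more of a word character, then a digit (non-capturing group); then one or more of a character in [1-6] (captured); then 2 to 5 of a digit (lazy), then one or more of a literal 'm' (lazy), then one or more of one of [q7lo] (captured); then a non-word character, then one or more of a word character; then one or more of a non-whitespace character (lazy) (captured).
Walking the string: at [2:17] match '843822mm7;ljmm0', groups = ('3', '822mm7', '0').
With 3 capturing groups, `findall` returns a 3-tuple per match.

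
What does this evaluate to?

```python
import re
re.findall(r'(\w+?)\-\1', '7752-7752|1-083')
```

`\1` has to match the exact text group 1 already captured.
Matches: at [0:9] match '7752-7752', group 1 = '7752'.
`findall` collects group 1 from the one match (1 total).

['7752']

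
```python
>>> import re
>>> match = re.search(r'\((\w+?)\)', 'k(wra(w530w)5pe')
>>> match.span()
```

Unlike `match`, `search` isn't anchored — it looks for the pattern anywhere in the string.
The match spans [5:12] → '(w530w)'.
Captured: group 1 = 'w530w'.

(5, 12)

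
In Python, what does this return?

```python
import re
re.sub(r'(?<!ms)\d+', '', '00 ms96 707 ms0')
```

' ms9  ms0'

Because the assertion is negative and zero-width, positions next to the forbidden text are skipped.
Every occurrence is swapped for ''.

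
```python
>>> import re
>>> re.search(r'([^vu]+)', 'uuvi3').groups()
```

This matches one or more of any character except [vu] (captured).
`search` walks the string left to right and returns the first match it finds.
The match spans [3:5] → 'i3'.
Captured: group 1 = 'i3'.

('i3',)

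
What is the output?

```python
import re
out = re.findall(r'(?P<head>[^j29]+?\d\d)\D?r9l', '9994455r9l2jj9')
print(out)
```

The pattern matches one or more of any character except [j29] (lazy), then a digit, then a digit (captured as 'head'); then optionally a non-digit, then the literal 'r9l'.
With a single group, `findall` returns only what that group captured — 1 item.

['4455']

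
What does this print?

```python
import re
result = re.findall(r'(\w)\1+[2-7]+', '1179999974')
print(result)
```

The backreference `\1` re-matches whatever the first group consumed, character for character.
Matches: at [0:3] match '117', group 1 = '1'; at [3:10] match '9999974', group 1 = '9'.
One capturing group, so `findall` returns just the captured substring from each match — 2 in all.

['1', '9']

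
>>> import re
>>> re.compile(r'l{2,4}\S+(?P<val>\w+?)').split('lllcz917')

['', '7', '']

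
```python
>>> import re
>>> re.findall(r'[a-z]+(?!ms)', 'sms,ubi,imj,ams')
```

['sms', 'ubi', 'imj', 'ams']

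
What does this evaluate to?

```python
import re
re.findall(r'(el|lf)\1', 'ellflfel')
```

['lf']

A backreference is literal: `\1` must see the identical characters the first group matched.
`findall` collects group 1 from the one match (1 total).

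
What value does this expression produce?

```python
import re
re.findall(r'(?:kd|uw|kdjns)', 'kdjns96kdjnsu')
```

Alternation isn't longest-match — the leftmost alternative that fits at this position is chosen.
Matches: at [0:2] → 'kd'; at [7:9] → 'kd'.
No capturing groups, so `findall` returns the 2 full match strings.

['kd', 'kd']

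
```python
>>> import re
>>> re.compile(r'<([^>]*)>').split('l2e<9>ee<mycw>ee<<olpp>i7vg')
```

['l2e', '9', 'ee', 'mycw', 'ee', '<olpp', 'i7vg']

Matches to split on: at [3:6] → '<9>'; at [8:14] → '<mycw>'; at [16:23] → '<<olpp>'.
`re.split` interleaves the captured-group text with the surrounding fragments.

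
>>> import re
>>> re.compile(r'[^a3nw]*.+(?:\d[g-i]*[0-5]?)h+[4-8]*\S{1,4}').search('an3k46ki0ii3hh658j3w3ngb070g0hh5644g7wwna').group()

This matches zero or more of any character except [a3nw], then one or more of any character; then a digit, then zero or more of a character in [g-i], then optionally a character in [0-5] (non-capturing group); then one or more of a literal 'h', then zero or more of a character in [4-8], then 1 to 4 of a non-whitespace character.
`search` walks the string left to right and returns the first match it finds.
The match spans [0:39] → 'an3k46ki0ii3hh658j3w3ngb070g0hh5644g7ww'.

'an3k46ki0ii3hh658j3w3ngb070g0hh5644g7ww'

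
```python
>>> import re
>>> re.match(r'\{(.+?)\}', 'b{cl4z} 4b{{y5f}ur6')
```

`match` is anchored at position 0; if the pattern doesn't fit there, it returns None.
Here the string doesn't start with a match, so the call returns None.

None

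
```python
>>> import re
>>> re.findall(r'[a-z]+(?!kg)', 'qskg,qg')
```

The negative lookahead/lookbehind blocks any match where the forbidden context is present.
Walking the string: at [0:4] → 'qskg'; at [5:7] → 'qg'.
No capturing groups, so `findall` returns the 2 full match strings.

['qskg', 'qg']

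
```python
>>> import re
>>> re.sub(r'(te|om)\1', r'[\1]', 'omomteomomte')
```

'[om]te[om]te'

`\1` has to match the exact text group 1 already captured.
Matches: at [0:4] → 'omom'; at [6:10] → 'omom'.
Each match is replaced using the text its own group 1 captured.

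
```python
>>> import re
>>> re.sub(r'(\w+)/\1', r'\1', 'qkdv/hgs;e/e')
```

'qkdv/hgs;e'

`\1` has to match the exact text group 1 already captured.
Matches: at [9:12] → 'e/e'.
The replacement refers to a captured group, so each match is rewritten using its own captured text.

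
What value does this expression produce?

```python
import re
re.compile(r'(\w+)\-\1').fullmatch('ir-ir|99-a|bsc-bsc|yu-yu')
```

A backreference is literal: `\1` must see the identical characters the first group matched.
`fullmatch` succeeds only if the pattern covers the string from start to end.
Here the string isn't matched end-to-end, so the call returns None.

None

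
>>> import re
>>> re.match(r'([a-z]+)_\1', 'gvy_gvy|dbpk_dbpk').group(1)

After group 1 captures some text, `\1` only succeeds where that same text appears again.
`re.match` won't scan ahead — the pattern has to work from the very first character.
The match spans [0:7] → 'gvy_gvy'.
Captured: group 1 = 'gvy'.

'gvy'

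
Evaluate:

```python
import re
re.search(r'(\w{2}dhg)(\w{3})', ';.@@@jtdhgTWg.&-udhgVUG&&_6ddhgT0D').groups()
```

('jtdhg', 'TWg')

The pattern matches exactly 2 of a word character, then the literal 'dhg' (captured); then exactly 3 of a word character (captured).
`re.search` tries every starting position until one works.
The match spans [5:13] → 'jtdhgTWg'.
Captured: group 1 = 'jtdhg', group 2 = 'TWg'.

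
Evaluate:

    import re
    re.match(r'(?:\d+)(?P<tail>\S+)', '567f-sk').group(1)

'f-sk'

The pattern matches one or more of a digit (non-capturing group); then one or more of a non-whitespace character (captured as 'tail').
`match` is anchored at position 0; if the pattern doesn't fit there, it returns None.
The match spans [0:7] → '567f-sk'.
Captured: group 1 = 'f-sk'.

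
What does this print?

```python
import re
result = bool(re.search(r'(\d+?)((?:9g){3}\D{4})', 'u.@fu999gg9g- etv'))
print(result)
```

False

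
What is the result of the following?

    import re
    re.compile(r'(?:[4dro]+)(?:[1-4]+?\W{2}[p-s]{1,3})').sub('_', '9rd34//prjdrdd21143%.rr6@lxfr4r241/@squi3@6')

'9_j_6@lxf_ui3@6'

Every occurrence is swapped for '_'.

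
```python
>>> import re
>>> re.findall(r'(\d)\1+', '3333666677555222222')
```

After group 1 captures some text, `\1` only succeeds where that same text appears again.
Scanning left to right: at [0:4] match '3333', group 1 = '3'; at [4:8] match '6666', group 1 = '6'; at [8:10] match '77', group 1 = '7'; at [10:13] match '555', group 1 = '5'; at [13:19] match '222222', group 1 = '2'.
One capturing group, so `findall` returns just the captured substring from each match — 5 in all.

['3', '6', '7', '5', '2']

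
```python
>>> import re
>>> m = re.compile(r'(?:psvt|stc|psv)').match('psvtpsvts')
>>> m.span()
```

(0, 4)

The regex engine tests alternatives in the order written; an earlier branch that matches wins even if a later one would match more.
`match` is anchored at position 0; if the pattern doesn't fit there, it returns None.
The match spans [0:4] → 'psvt'.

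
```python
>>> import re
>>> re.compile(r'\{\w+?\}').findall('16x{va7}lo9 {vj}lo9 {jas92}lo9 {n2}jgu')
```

['{va7}', '{vj}', '{jas92}', '{n2}']

Since nothing is captured, `findall` lists the 4 matched substrings directly.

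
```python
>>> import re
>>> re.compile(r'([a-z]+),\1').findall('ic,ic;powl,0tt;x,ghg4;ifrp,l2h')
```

['ic']

After group 1 captures some text, `\1` only succeeds where that same text appears again.
Matches: at [0:5] match 'ic,ic', group 1 = 'ic'.
With a single group, `findall` returns only what that group captured — 1 item.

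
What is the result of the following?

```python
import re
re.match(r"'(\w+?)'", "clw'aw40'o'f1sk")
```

`re.match` only tries the pattern at the start of the string.
Here position 0 doesn't satisfy it, so the call returns None.

None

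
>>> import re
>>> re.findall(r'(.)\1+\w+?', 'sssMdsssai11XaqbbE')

['s', 's', '1', 'b']

`\1` is not a pattern — it's the concrete string captured by group 1, re-applied verbatim.
`findall` collects group 1 from each match (4 total).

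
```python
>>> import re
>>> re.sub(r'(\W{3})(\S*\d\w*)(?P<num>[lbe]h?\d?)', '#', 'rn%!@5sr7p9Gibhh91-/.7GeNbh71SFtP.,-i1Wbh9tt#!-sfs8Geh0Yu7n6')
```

'rn#Yu7n6'

This matches exactly 3 of a non-word character (captured); then zero or more of a non-whitespace character, then a digit, then zero or more of a word character (captured); then one of [lbe], then optionally a literal 'h', then optionally a digit (captured as 'num').
Matches: at [2:55] → '%!@5sr7p9Gibhh91-/.7GeNbh71SFtP.,-i1Wbh9tt#!-sfs8Geh0'.
`sub` substitutes '#' at each match site.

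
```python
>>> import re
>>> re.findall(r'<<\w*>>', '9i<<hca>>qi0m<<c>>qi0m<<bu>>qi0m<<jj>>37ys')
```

['<<hca>>', '<<c>>', '<<bu>>', '<<jj>>']

Matches: at [2:9] → '<<hca>>'; at [13:18] → '<<c>>'; at [22:28] → '<<bu>>'; at [32:38] → '<<jj>>'.
No capturing groups, so `findall` returns the 4 full match strings.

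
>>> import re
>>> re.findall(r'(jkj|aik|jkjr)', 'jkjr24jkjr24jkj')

['jkj', 'jkj', 'jkj']

`|` is ordered: at each position the engine commits to the first alternative that works.
Scanning left to right: at [0:3] match 'jkj', group 1 = 'jkj'; at [6:9] match 'jkj', group 1 = 'jkj'; at [12:15] match 'jkj', group 1 = 'jkj'.
One capturing group, so `findall` returns just the captured substring from each match — 3 in all.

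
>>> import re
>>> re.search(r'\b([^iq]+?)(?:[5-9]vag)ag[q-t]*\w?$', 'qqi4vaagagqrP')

None

Here no position works, so the call returns None.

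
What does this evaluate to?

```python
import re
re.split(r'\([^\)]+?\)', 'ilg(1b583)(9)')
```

['ilg', '', '']

Matches to split on: at [3:10] → '(1b583)'; at [10:13] → '(9)'.
Each match becomes a cut point; 3 segments remain.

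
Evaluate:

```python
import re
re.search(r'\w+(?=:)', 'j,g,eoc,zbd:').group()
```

Lookahead/lookbehind check context without consuming it, so the matched span excludes the asserted characters.
The match spans [8:11] → 'zbd'.

'zbd'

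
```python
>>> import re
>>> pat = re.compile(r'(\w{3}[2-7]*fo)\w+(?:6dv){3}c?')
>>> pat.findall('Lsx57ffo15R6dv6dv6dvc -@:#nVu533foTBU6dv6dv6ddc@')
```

['57ffo']

This matches exactly 3 of a word character, then zero or more of a character in [2-7], then the literal 'fo' (captured); then one or more of a word character, then the literal '6dv' repeated 3 times, then optionally the literal 'c'.
Walking the string: at [3:21] match '57ffo15R6dv6dv6dvc', group 1 = '57ffo'.
Because there's exactly one group, `findall` drops the full match and keeps group 1 from the one hit.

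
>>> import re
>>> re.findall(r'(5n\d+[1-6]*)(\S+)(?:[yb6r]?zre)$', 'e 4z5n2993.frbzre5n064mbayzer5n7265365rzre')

With 2 capturing groups, `findall` returns a 2-tuple per match.

[('5n2993', '.frbzre5n064mbayzer5n7265365r')]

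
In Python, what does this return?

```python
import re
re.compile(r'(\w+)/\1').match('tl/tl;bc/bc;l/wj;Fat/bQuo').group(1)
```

'tl'

The match spans [0:5] → 'tl/tl'.
Captured: group 1 = 'tl'.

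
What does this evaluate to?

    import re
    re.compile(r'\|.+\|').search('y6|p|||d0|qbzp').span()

(2, 10)

`re.search` scans for the first position where the pattern succeeds.
The match spans [2:10] → '|p|||d0|'.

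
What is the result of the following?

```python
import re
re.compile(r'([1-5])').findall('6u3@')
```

['3']

Pattern: a character in [1-5] (captured).
Scanning left to right: at [2:3] match '3', group 1 = '3'.
`findall` collects group 1 from the one match (1 total).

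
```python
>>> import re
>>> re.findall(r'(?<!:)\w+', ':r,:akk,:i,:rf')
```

['kk', 'f']

The negative lookaround is zero-width — it rules out positions where the adjacent text would match, without consuming anything.
Walking the string: at [5:7] → 'kk'; at [13:14] → 'f'.
`findall` yields the raw match text (2 of them) because the pattern has no groups.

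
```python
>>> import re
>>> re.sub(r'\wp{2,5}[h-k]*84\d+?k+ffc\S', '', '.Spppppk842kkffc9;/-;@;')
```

'.;/-;@;'

This matches a word character, then 2 to 5 of a literal 'p', then zero or more of a character in [h-k]; then the literal '84', then one or more of a digit (lazy); then one or more of a literal 'k', then the literal 'ffc', then a non-whitespace character.
Matches: at [1:17] → 'Spppppk842kkffc9'.
`sub` substitutes '' at each match site.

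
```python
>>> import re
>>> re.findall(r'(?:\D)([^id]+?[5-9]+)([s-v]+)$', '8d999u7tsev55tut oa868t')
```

This matches a non-digit (non-capturing group); then one or more of any character except [id] (lazy), then one or more of a character in [5-9] (captured); then one or more of a character in [s-v] (captured); then anchored at the end.
2 groups means the one result is a tuple of 2 captured strings — 1 here.

[('999u7tsev55tut oa868', 't')]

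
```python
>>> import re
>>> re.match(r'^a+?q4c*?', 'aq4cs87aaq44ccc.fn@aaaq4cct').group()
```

'aq4'

`re.match` only tries the pattern at the start of the string.
The match spans [0:3] → 'aq4'.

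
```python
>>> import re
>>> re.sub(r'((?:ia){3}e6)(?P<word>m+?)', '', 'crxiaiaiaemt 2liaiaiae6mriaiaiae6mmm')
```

'crxiaiaiaemt 2lrmm'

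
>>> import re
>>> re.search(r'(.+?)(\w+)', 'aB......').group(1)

'a'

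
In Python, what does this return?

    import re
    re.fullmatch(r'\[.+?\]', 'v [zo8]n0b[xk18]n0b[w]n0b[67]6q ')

None

`re.fullmatch` is like wrapping the pattern in `^…$` (in single-line mode).
Here there's no way to consume every character, so the call returns None.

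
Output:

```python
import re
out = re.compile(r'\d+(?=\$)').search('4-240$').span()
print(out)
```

(2, 5)

The lookaround is zero-width — it requires the adjacent text to match without consuming it, so the asserted text isn't part of the match.
The match spans [2:5] → '240'.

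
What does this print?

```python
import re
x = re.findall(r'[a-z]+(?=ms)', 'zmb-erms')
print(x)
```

['er']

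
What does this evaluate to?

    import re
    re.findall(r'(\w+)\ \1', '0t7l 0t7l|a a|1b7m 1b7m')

['0t7l', 'a', '1b7m']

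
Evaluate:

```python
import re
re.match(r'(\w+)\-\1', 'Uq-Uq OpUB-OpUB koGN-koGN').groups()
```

('Uq',)

`\1` is not a pattern — it's the concrete string captured by group 1, re-applied verbatim.
`re.match` won't scan ahead — the pattern has to work from the very first character.
The match spans [0:5] → 'Uq-Uq'.
Captured: group 1 = 'Uq'.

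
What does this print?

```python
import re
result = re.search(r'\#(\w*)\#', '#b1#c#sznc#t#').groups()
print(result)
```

('b1',)

Unlike `match`, `search` isn't anchored — it looks for the pattern anywhere in the string.
The match spans [0:4] → '#b1#'.
Captured: group 1 = 'b1'.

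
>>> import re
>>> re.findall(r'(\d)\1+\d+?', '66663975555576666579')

['6', '5', '6']

`\1` has to match the exact text group 1 already captured.
With a single group, `findall` returns only what that group captured — 3 items.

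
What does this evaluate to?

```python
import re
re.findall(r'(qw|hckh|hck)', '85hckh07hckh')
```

['hckh', 'hckh']

The regex engine tests alternatives in the order written; an earlier branch that matches wins even if a later one would match more.
Because there's exactly one group, `findall` drops the full match and keeps group 1 from each hit.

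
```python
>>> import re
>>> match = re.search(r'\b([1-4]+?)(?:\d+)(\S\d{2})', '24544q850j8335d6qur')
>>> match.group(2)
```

Pattern: a word boundary (`\b`, zero-width); then one or more of a character in [1-4] (lazy) (captured); then one or more of a digit (non-capturing group); then a non-whitespace character, then exactly 2 of a digit (captured).
`re.search` scans for the first position where the pattern succeeds.
The match spans [0:8] → '24544q85'.
Captured: group 1 = '2', group 2 = 'q85'.

'q85'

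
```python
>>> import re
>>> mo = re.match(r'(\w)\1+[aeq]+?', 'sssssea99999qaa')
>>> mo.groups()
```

`\1` has to match the exact text group 1 already captured.
`re.match` won't scan ahead — the pattern has to work from the very first character.
The match spans [0:6] → 'ssssse'.
Captured: group 1 = 's'.

('s',)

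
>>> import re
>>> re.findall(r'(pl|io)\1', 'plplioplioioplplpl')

`\1` is not a pattern — it's the concrete string captured by group 1, re-applied verbatim.
Walking the string: at [0:4] match 'plpl', group 1 = 'pl'; at [8:12] match 'ioio', group 1 = 'io'; at [12:16] match 'plpl', group 1 = 'pl'.
One capturing group, so `findall` returns just the captured substring from each match — 3 in all.

['pl', 'io', 'pl']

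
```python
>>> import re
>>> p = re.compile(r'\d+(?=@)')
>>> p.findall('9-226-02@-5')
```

['02']

The lookaround is zero-width — it requires the adjacent text to match without consuming it, so the asserted text isn't part of the match.
Walking the string: at [6:8] → '02'.
`findall` yields the raw match text (1 of them) because the pattern has no groups.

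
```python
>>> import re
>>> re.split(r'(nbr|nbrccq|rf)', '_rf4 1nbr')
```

['_', 'rf', '4 1', 'nbr', '']

Matches to split on: at [1:3] → 'rf'; at [6:9] → 'nbr'.
Because the pattern has a capturing group, `split` also inserts each captured text between the pieces.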